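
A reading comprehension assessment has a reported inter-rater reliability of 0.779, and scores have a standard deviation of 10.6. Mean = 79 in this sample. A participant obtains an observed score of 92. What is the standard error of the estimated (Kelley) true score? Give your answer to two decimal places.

SE_est = SD · √(r(1 − r)) = 10.60000 · √0.17216 ≈ 10.60000 · 0.41492 ≈ 4.39816

4.40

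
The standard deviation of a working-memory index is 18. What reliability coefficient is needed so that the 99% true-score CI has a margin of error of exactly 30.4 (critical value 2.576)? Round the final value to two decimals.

SEM needed = half-width / z = 30.4/2.576 ≈ 11.8012
Required reliability = 1 − (SEM/SD)² = 1 − 0.4298 ≈ 0.5702

0.57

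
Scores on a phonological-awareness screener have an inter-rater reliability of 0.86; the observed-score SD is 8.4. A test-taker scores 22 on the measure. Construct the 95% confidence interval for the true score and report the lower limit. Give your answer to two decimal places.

SEM = 8.4000 * √(1 − 0.8600) = 8.4000 * √0.1400 ≈ 8.4000 * 0.3742 ≈ 3.1430
1.96 * SEM ≈ 6.1603
Lower bound: 22 − 6.1603 = 15.8397

15.84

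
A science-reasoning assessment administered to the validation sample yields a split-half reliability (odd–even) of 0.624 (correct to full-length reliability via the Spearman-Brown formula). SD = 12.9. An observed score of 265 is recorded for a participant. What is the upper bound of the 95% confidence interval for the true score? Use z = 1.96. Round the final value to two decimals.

277.17

Spearman-Brown: r = 2(0.624) / (1 + 0.624) = 1.24800 / 1.62400 ≈ 0.76847
SEM = 12.90000 × √(1 − 0.76847) = 12.90000 × √0.23153 ≈ 12.90000 × 0.48117 ≈ 6.20713
Half-width = 1.96×6.20713 ≈ 12.16597
Upper limit = 265 + 12.16597 ≈ 277.16597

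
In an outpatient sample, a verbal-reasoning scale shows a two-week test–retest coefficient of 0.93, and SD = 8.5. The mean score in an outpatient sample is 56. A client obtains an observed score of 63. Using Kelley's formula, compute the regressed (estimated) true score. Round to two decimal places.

62.51

T̂ = r·X + (1 − r)·M = 0.93000·63 + 0.07000·56 = 58.59000 + 3.92000 ≃ 62.51000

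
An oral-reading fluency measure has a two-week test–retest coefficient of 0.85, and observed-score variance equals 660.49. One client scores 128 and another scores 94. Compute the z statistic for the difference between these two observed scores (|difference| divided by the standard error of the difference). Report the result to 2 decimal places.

2.42

σ = 660.49^(1/2) = 25.7000
The standard error of measurement is 25.7000*√(1 − 0.8500) ≃ 25.7000*0.3873 ≃ 9.9536.
SE_diff = SEM * √2 ≃ 9.9536 * 1.4142 ≃ 14.0765
z = 34 / 14.0765 ≃ 2.4154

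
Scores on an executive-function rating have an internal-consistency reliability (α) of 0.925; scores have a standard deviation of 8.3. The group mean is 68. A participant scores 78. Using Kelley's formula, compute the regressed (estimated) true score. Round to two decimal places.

77.25

T̂ = 0.92500(78) + 0.07500(68) ≈ 77.25000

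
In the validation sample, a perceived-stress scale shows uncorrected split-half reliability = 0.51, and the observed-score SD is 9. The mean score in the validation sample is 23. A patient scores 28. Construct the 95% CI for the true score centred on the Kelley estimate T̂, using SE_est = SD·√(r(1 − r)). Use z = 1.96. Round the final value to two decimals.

[18.12, 34.64]

Spearman-Brown: r = 2(0.51) / (1 + 0.51) = 1.0200 / 1.5100 ≈ 0.6755
Estimated true score = 0.6755·28 + (1 − 0.6755)·23 ≈ 26.3775
SE_est = 9.0000·√[r(1 − r)] ≈ 4.2137
CI = 26.3775 ± 1.96 · 4.2137 → [18.1186, 34.6363]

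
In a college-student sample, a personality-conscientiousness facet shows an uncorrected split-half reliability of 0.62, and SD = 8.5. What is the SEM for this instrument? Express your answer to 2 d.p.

r_full = 2·0.62 / (1 + 0.62) ≃ 0.765
SEM = 8.500*√(1 − 0.765) ≃ 4.117

4.12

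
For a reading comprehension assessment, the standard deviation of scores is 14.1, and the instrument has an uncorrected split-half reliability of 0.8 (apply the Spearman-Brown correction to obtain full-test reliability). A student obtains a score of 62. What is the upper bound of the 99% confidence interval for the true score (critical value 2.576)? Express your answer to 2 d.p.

74.11

r_full = 2·0.8 / (1 + 0.8) ≃ 0.889
SEM = 14.100 * √(1 − 0.889) = 14.100 * √0.111 ≃ 14.100 * 0.333 ≃ 4.700
Half-width = 2.576*4.700 ≃ 12.107
Upper limit = 62 + 12.107 ≃ 74.107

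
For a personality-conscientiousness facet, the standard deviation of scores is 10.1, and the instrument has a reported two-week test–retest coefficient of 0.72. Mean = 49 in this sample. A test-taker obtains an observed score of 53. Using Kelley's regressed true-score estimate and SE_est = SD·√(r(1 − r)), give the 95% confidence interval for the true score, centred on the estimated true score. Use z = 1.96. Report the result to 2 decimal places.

Estimated true score = 0.72000*53 + (1 − 0.72000)*49 ≈ 51.88000
SE_est = SD * √(r(1 − r)) = 10.10000 * √0.20160 ≈ 10.10000 * 0.44900 ≈ 4.53489
95% CI: 51.88000 ± 8.88838 ≈ (42.99162, 60.76838)

[42.99, 60.77]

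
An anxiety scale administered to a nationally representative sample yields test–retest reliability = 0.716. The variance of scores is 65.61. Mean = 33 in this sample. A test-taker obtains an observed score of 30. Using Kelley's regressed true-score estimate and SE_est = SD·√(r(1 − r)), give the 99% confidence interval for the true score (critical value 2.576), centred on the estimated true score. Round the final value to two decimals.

[21.44, 40.26]

σ = 65.61^(1/2) = 8.1000
T̂ = r·X + (1 − r)·M = 0.7160×30 + 0.2840×33 = 21.4800 + 9.3720 ≃ 30.8520
SE_est = SD × √(r(1 − r)) = 8.1000 × √0.2033 ≃ 8.1000 × 0.4509 ≃ 3.6526
CI = 30.8520 ± 2.576 × 3.6526 → [21.4429, 40.2611]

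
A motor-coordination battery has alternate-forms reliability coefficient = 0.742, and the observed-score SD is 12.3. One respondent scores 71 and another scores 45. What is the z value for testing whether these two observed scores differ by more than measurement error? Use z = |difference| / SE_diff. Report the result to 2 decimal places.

The standard error of measurement is 12.300×√(1 − 0.742) ≈ 12.300×0.508 ≈ 6.248.
SE_diff = SEM × √2 ≈ 6.248 × 1.414 ≈ 8.835
z = |71 − 45| / 8.835 = 26 / 8.835 ≈ 2.943

2.94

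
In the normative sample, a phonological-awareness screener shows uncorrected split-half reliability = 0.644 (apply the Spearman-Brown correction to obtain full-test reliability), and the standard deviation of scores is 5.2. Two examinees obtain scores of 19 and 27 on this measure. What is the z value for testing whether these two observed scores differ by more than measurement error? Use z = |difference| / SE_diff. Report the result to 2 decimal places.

r_full = 2·0.644 / (1 + 0.644) ≈ 0.7835
SEM = 5.2000 * √(1 − 0.7835) = 5.2000 * √0.2165 ≈ 5.2000 * 0.4653 ≈ 2.4198
Standard error of the difference = 2.4198·√2 ≈ 3.4221
z = 8 / 3.4221 ≈ 2.3377

2.34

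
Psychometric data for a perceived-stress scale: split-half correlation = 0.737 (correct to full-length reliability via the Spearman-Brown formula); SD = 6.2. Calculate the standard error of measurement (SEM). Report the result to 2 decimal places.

2.41

r_full = 2·0.737 / (1 + 0.737) ≈ 0.849
SEM = 6.200 * √(1 − 0.849) = 6.200 * √0.151 ≈ 6.200 * 0.389 ≈ 2.413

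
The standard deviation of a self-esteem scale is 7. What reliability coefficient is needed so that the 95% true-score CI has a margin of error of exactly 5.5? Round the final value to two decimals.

0.84

SEM needed = half-width / z = 5.5/1.96 ≃ 2.806
r = 1 − (2.806/7)² ≃ 1 − 0.161 ≃ 0.839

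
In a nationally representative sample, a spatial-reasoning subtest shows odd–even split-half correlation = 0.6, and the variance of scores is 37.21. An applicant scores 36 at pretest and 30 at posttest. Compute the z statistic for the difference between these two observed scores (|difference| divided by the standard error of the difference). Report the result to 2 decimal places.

SD = √37.21 = 6.10000
Spearman-Brown: r = 2(0.6) / (1 + 0.6) = 1.20000 / 1.60000 ≈ 0.75000
SEM = 6.10000 · √(1 − 0.75000) = 6.10000 · √0.25000 ≈ 6.10000 · 0.50000 ≈ 3.05000
SE_diff = √2 · SEM ≈ 4.31335
z = |36 − 30| / 4.31335 = 6 / 4.31335 ≈ 1.39103

1.39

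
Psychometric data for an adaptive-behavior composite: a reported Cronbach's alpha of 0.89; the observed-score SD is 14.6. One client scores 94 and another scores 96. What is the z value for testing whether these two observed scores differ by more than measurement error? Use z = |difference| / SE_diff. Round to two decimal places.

0.29

SEM = 14.6000 · √(1 − 0.8900) = 14.6000 · √0.1100 ≈ 14.6000 · 0.3317 ≈ 4.8423
SE_diff = √2 · SEM ≈ 6.8480
z = |94 − 96| / 6.8480 = 2 / 6.8480 ≈ 0.2921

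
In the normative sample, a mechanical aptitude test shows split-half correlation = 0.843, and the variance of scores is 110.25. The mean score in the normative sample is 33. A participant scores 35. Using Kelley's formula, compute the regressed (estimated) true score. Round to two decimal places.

34.83

r_full = 2·0.843 / (1 + 0.843) ≈ 0.91481
T̂ = 0.91481(35) + 0.08519(33) ≈ 34.82963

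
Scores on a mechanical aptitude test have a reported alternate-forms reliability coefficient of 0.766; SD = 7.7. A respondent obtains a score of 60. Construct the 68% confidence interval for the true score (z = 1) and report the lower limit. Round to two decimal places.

SEM = 7.700*√(1 − 0.766) ≃ 3.725
Margin = 1 * 3.725 ≃ 3.725
Lower bound: 60 − 3.725 = 56.275

56.28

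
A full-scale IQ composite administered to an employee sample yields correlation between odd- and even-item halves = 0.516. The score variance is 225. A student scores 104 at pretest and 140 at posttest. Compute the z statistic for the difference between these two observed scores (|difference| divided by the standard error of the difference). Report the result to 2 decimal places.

SD = √225 ≃ 15.0000
Spearman-Brown: r = 2(0.516) / (1 + 0.516) = 1.0320 / 1.5160 ≃ 0.6807
SEM = 15.0000×√(1 − 0.6807) ≃ 8.4755
SE_diff = √2 × SEM ≃ 11.9861
z = 36 / 11.9861 ≃ 3.0035

3.00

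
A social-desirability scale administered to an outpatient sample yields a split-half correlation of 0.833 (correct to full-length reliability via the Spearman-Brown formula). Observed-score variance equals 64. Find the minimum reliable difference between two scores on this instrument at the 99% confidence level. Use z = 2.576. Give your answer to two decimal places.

8.80

σ = 64^(1/2) = 8.000
Spearman-Brown: r = 2(0.833) / (1 + 0.833) = 1.666 / 1.833 ≃ 0.909
SEM = 8.000×√(1 − 0.909) ≃ 2.415
Standard error of the difference = 2.415·√2 ≃ 3.415
Smallest detectable difference = 2.576×3.415 ≃ 8.797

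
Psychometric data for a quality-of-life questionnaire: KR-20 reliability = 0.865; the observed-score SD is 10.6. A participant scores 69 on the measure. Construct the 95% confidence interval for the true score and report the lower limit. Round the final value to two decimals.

61.37

The standard error of measurement is 10.600×√(1 − 0.865) ≃ 10.600×0.367 ≃ 3.895.
1.96 × SEM ≃ 7.634
Lower bound: 69 − 7.634 = 61.366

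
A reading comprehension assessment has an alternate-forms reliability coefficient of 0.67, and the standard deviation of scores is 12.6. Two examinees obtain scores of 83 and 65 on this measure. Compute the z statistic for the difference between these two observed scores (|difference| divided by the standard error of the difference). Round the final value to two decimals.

1.76

SEM = 12.60000×√(1 − 0.67000) ≈ 7.23815
Standard error of the difference = 7.23815·√2 ≈ 10.23629
z = |83 − 65| / 10.23629 = 18 / 10.23629 ≈ 1.75845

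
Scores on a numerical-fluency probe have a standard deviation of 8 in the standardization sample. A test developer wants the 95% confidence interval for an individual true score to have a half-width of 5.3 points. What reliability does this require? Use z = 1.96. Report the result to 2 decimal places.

0.89

Required SEM = 5.3 / 1.96 ≈ 2.7041
Required reliability = 1 − (SEM/SD)² = 1 − 0.1143 ≈ 0.8857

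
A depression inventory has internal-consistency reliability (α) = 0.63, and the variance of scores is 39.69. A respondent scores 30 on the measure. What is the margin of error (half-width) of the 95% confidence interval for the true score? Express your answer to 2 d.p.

SD = √39.69 ≈ 6.300
SEM = 6.300·√(1 − 0.630) ≈ 3.832
Margin = 1.96 · 3.832 ≈ 7.511

7.51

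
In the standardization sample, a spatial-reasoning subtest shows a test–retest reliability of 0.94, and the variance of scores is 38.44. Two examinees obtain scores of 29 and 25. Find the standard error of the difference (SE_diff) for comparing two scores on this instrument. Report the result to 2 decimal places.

σ = 38.44^(1/2) = 6.20000
SEM = 6.20000×√(1 − 0.94000) ≃ 1.51868
SE_diff = SEM × √2 ≃ 1.51868 × 1.41421 ≃ 2.14774

2.15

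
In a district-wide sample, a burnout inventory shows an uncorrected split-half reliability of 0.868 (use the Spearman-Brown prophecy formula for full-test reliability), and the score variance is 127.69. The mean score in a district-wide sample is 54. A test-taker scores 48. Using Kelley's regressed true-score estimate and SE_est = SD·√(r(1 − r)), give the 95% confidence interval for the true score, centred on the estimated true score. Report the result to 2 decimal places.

SD = √127.69 ≈ 11.3000
r_full = 2·0.868 / (1 + 0.868) ≈ 0.9293
T̂ = 0.9293(48) + 0.0707(54) ≈ 48.4240
SE_est = 11.3000·√[r(1 − r)] ≈ 2.8958
CI = 48.4240 ± 1.96 × 2.8958 → [42.7483, 54.0997]

[42.75, 54.10]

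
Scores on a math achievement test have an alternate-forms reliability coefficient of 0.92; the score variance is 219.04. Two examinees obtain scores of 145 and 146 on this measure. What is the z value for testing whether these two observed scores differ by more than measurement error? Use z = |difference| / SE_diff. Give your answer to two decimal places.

SD = √219.04 = 14.8000
SEM = 14.8000·√(1 − 0.9200) ≈ 4.1861
SE_diff = √2 · SEM ≈ 5.9200
z = 1 / 5.9200 ≈ 0.1689

0.17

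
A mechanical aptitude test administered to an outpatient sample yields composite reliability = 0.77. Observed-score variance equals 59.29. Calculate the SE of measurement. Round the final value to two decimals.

SD = √59.29 ≃ 7.7000
SEM = 7.7000 × √(1 − 0.7700) = 7.7000 × √0.2300 ≃ 7.7000 × 0.4796 ≃ 3.6928

3.69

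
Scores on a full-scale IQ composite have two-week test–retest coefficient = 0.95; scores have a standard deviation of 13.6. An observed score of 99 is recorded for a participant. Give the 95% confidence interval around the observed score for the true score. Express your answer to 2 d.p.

[93.04, 104.96]

The standard error of measurement is 13.600·√(1 − 0.950) ≃ 13.600·0.224 ≃ 3.041.
Margin = 1.96 · 3.041 ≃ 5.960
95% CI: 99 ± 5.960 = [93.040, 104.960]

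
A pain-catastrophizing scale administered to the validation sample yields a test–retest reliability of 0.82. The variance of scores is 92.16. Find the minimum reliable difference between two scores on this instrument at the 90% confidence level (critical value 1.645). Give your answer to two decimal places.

9.48

SD = √92.16 ≈ 9.6000
SEM = 9.6000 × √(1 − 0.8200) = 9.6000 × √0.1800 ≈ 9.6000 × 0.4243 ≈ 4.0729
SE_diff = √2 × SEM ≈ 5.7600
Smallest detectable difference = 1.645×5.7600 ≈ 9.4752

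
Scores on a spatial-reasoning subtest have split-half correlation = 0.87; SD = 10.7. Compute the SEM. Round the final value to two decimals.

2.82

Spearman-Brown: r = 2(0.87) / (1 + 0.87) = 1.740 / 1.870 ≃ 0.930
The standard error of measurement is 10.700×√(1 − 0.930) ≃ 10.700×0.264 ≃ 2.821.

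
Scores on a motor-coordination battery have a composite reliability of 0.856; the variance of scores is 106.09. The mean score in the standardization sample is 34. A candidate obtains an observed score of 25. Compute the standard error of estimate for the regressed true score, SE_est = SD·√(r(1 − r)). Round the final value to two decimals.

σ = 106.09^(1/2) = 10.300
SE_est = SD * √(r(1 − r)) = 10.300 * √0.123 ≈ 10.300 * 0.351 ≈ 3.616

3.62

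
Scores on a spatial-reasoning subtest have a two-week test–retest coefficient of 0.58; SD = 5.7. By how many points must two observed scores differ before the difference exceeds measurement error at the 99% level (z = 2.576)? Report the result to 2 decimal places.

SEM = 5.70000 · √(1 − 0.58000) = 5.70000 · √0.42000 ≈ 5.70000 · 0.64807 ≈ 3.69402
SE_diff = SEM · √2 ≈ 3.69402 · 1.41421 ≈ 5.22414
Smallest detectable difference = 2.576·5.22414 ≈ 13.45738

13.46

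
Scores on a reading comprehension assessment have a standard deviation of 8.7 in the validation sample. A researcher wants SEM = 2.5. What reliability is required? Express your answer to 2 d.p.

r = 1 − (2.5000/8.7)² ≈ 1 − 0.0826 ≈ 0.9174

0.92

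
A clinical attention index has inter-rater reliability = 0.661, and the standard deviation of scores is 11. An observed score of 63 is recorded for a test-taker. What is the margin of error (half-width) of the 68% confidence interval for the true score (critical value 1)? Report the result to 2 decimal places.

The standard error of measurement is 11.0000·√(1 − 0.6610) ≈ 11.0000·0.5822 ≈ 6.4046.
Margin = 1 · 6.4046 ≈ 6.4046

6.40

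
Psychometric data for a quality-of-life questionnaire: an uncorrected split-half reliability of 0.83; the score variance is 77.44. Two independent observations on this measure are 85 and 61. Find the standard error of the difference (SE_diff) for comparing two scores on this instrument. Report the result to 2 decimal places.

σ = 77.44^(1/2) = 8.800
Full-length reliability (Spearman-Brown) = 2(0.83)/(1+0.83) ≈ 0.907
SEM = 8.800 * √(1 − 0.907) = 8.800 * √0.093 ≈ 8.800 * 0.305 ≈ 2.682
SE_diff = SEM * √2 ≈ 2.682 * 1.414 ≈ 3.793

3.79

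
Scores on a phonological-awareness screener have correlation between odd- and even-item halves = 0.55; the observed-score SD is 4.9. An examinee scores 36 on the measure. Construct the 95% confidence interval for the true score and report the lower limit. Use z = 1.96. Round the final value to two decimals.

30.83

r_full = 2·0.55 / (1 + 0.55) ≃ 0.7097
SEM = 4.9000 × √(1 − 0.7097) = 4.9000 × √0.2903 ≃ 4.9000 × 0.5388 ≃ 2.6402
Margin = 1.96 × 2.6402 ≃ 5.1748
Lower limit = 36 − 5.1748 ≃ 30.8252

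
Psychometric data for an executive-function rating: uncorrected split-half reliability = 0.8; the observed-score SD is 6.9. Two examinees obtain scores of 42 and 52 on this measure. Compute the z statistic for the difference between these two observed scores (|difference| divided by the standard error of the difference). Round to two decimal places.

r_full = 2·0.8 / (1 + 0.8) ≈ 0.889
The standard error of measurement is 6.900*√(1 − 0.889) ≈ 6.900*0.333 ≈ 2.300.
SE_diff = √2 * SEM ≈ 3.253
z = |42 − 52| / 3.253 = 10 / 3.253 ≈ 3.074

3.07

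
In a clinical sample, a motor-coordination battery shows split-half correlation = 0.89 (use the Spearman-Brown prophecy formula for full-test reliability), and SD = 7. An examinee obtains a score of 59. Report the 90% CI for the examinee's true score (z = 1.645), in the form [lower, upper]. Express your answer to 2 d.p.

Spearman-Brown: r = 2(0.89) / (1 + 0.89) = 1.780 / 1.890 ≈ 0.942
SEM = 7.000·√(1 − 0.942) ≈ 1.689
Half-width = 1.645·1.689 ≈ 2.778
Interval: (56.222, 61.778)

[56.22, 61.78]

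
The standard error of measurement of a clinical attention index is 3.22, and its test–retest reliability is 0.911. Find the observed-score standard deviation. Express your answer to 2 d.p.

SD = SEM / √(1 − r) = 3.22 / √0.08900 ≈ 3.22 / 0.29833 ≈ 10.79346

10.79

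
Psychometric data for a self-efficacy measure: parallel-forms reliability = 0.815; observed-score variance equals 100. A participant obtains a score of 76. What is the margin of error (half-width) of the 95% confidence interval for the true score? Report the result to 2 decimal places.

8.43

SD = √100 = 10.0000
The standard error of measurement is 10.0000×√(1 − 0.8150) ≈ 10.0000×0.4301 ≈ 4.3012.
1.96 × SEM ≈ 8.4303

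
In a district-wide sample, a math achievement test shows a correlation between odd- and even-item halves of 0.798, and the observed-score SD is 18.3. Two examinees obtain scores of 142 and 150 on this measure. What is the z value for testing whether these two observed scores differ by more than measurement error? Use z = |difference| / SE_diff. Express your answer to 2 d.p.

Spearman-Brown: r = 2(0.798) / (1 + 0.798) = 1.5960 / 1.7980 ≈ 0.8877
SEM = 18.3000*√(1 − 0.8877) ≈ 6.1338
SE_diff = √2 * SEM ≈ 8.6745
z = 8 / 8.6745 ≈ 0.9222

0.92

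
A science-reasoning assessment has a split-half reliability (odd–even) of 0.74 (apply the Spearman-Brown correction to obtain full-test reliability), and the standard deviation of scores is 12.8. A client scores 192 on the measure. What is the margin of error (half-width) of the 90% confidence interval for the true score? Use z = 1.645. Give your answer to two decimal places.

r_full = 2·0.74 / (1 + 0.74) ≃ 0.851
SEM = 12.800 · √(1 − 0.851) = 12.800 · √0.149 ≃ 12.800 · 0.387 ≃ 4.948
Margin = 1.645 · 4.948 ≃ 8.139

8.14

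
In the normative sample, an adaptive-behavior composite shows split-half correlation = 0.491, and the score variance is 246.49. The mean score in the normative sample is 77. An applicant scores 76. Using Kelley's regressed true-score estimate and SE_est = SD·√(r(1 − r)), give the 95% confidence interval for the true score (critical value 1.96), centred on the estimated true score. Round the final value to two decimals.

[61.75, 90.93]

SD = √246.49 ≃ 15.7000
Spearman-Brown: r = 2(0.491) / (1 + 0.491) = 0.9820 / 1.4910 ≃ 0.6586
T̂ = 0.6586(76) + 0.3414(77) ≃ 76.3414
SE_est = 15.7000·√[r(1 − r)] ≃ 7.4445
CI = 76.3414 ± 1.96 × 7.4445 → [61.7501, 90.9326]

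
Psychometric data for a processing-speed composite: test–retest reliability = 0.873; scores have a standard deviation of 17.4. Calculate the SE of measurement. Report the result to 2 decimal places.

6.20

SEM = 17.4000 * √(1 − 0.8730) = 17.4000 * √0.1270 ≃ 17.4000 * 0.3564 ≃ 6.2008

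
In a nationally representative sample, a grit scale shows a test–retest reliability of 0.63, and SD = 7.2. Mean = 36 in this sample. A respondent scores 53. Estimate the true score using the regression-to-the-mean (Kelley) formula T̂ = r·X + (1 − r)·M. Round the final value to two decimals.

46.71

Estimated true score = 0.630·53 + (1 − 0.630)·36 ≈ 46.710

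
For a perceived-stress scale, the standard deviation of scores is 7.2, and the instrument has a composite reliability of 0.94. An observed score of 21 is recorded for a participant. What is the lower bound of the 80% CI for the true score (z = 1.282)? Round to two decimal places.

The standard error of measurement is 7.20000×√(1 − 0.94000) ≈ 7.20000×0.24495 ≈ 1.76363.
1.282 × SEM ≈ 2.26098
Lower limit = 21 − 2.26098 ≈ 18.73902

18.74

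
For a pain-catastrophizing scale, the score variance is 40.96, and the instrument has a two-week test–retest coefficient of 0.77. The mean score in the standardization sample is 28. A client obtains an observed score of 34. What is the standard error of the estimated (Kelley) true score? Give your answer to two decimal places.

SD = √40.96 = 6.40000
SE_est = SD × √(r(1 − r)) = 6.40000 × √0.17710 ≈ 6.40000 × 0.42083 ≈ 2.69333

2.69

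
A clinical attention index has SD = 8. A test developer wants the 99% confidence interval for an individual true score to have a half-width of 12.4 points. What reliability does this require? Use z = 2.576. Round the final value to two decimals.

Required SEM = 12.4 / 2.576 ≈ 4.81366
Required reliability = 1 − (SEM/SD)² = 1 − 0.36205 ≈ 0.63795

0.64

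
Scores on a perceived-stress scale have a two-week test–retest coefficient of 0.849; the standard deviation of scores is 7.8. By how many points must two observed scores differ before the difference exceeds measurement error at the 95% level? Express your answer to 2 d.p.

8.40

SEM = 7.8000 · √(1 − 0.8490) = 7.8000 · √0.1510 ≃ 7.8000 · 0.3886 ≃ 3.0310
SE_diff = √2 · SEM ≃ 4.2865
Minimum reliable difference = 1.96 · SE_diff ≃ 1.96 · 4.2865 ≃ 8.4014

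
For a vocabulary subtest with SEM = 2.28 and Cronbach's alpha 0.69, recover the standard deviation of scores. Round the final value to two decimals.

4.10

SD = SEM / √(1 − r) = 2.28 / √0.3100 ≈ 2.28 / 0.5568 ≈ 4.0950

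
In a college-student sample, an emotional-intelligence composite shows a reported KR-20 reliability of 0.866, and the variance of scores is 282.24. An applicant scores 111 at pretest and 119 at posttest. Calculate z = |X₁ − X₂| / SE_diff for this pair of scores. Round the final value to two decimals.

SD = √282.24 = 16.8000
SEM = 16.8000 · √(1 − 0.8660) = 16.8000 · √0.1340 ≃ 16.8000 · 0.3661 ≃ 6.1498
SE_diff = SEM · √2 ≃ 6.1498 · 1.4142 ≃ 8.6971
z = 8 / 8.6971 ≃ 0.9198

0.92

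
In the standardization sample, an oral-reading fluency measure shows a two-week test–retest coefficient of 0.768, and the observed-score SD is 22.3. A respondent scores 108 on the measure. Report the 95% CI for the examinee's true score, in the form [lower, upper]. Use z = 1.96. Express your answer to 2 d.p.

The standard error of measurement is 22.300*√(1 − 0.768) ≈ 22.300*0.482 ≈ 10.741.
Margin = 1.96 * 10.741 ≈ 21.053
Interval: (86.947, 129.053)

[86.95, 129.05]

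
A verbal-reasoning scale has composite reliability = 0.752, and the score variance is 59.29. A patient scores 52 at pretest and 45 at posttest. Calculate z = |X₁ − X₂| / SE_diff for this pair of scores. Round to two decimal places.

SD = √59.29 ≈ 7.70000
SEM = 7.70000 · √(1 − 0.75200) = 7.70000 · √0.24800 ≈ 7.70000 · 0.49800 ≈ 3.83457
SE_diff = SEM · √2 ≈ 3.83457 · 1.41421 ≈ 5.42290
z = |52 − 45| / 5.42290 = 7 / 5.42290 ≈ 1.29082

1.29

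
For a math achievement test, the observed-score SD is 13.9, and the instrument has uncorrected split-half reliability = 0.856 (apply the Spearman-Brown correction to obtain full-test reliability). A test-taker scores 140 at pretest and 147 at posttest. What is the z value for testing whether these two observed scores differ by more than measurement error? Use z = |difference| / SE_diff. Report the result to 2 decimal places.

Full-length reliability (Spearman-Brown) = 2(0.856)/(1+0.856) ≈ 0.922
The standard error of measurement is 13.900×√(1 − 0.922) ≈ 13.900×0.279 ≈ 3.872.
SE_diff = SEM × √2 ≈ 3.872 × 1.414 ≈ 5.475
z = 7 / 5.475 ≈ 1.278

1.28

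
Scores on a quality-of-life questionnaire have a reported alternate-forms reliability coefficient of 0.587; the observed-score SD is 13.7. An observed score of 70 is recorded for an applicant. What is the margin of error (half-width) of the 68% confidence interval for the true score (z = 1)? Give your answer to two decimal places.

8.80

SEM = 13.7000 × √(1 − 0.5870) = 13.7000 × √0.4130 ≃ 13.7000 × 0.6427 ≃ 8.8043
Half-width = 1×8.8043 ≃ 8.8043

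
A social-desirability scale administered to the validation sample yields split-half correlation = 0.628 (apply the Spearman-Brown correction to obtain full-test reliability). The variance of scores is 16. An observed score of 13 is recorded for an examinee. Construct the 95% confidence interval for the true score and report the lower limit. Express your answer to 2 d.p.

9.25

σ = 16^(1/2) = 4.0000
Spearman-Brown: r = 2(0.628) / (1 + 0.628) = 1.2560 / 1.6280 ≈ 0.7715
SEM = 4.0000 * √(1 − 0.7715) = 4.0000 * √0.2285 ≈ 4.0000 * 0.4780 ≈ 1.9121
Margin = 1.96 * 1.9121 ≈ 3.7477
Lower bound: 13 − 3.7477 = 9.2523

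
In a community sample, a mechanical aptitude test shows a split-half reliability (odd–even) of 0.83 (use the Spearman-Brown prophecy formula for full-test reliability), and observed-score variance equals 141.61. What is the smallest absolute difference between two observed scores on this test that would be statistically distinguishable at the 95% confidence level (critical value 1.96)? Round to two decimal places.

10.05

SD = √141.61 ≈ 11.900
Spearman-Brown: r = 2(0.83) / (1 + 0.83) = 1.660 / 1.830 ≈ 0.907
SEM = 11.900*√(1 − 0.907) ≈ 3.627
SE_diff = √2 * SEM ≈ 5.129
Smallest detectable difference = 1.96*5.129 ≈ 10.053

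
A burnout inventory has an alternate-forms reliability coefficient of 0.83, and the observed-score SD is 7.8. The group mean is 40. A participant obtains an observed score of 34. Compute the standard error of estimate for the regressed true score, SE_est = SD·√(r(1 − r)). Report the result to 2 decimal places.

SE_est = SD * √(r(1 − r)) = 7.80000 * √0.14110 ≈ 7.80000 * 0.37563 ≈ 2.92994

2.93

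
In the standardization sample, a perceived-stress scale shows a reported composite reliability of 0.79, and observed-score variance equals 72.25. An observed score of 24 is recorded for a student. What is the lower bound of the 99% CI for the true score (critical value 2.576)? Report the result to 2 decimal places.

13.97

SD = √72.25 = 8.50000
SEM = 8.50000 × √(1 − 0.79000) = 8.50000 × √0.21000 ≃ 8.50000 × 0.45826 ≃ 3.89519
Margin = 2.576 × 3.89519 ≃ 10.03401
Lower bound: 24 − 10.03401 = 13.96599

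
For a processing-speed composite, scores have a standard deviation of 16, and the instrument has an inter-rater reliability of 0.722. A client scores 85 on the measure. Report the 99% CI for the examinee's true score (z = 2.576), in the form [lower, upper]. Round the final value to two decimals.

[63.27, 106.73]

The standard error of measurement is 16.000×√(1 − 0.722) ≈ 16.000×0.527 ≈ 8.436.
Half-width = 2.576×8.436 ≈ 21.731
Interval: (63.269, 106.731)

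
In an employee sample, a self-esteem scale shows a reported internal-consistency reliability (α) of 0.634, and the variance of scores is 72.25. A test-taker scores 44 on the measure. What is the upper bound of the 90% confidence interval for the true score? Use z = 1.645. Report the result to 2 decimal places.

52.46

SD = √72.25 ≃ 8.500
SEM = 8.500 × √(1 − 0.634) = 8.500 × √0.366 ≃ 8.500 × 0.605 ≃ 5.142
Half-width = 1.645×5.142 ≃ 8.459
Upper bound: 44 + 8.459 = 52.459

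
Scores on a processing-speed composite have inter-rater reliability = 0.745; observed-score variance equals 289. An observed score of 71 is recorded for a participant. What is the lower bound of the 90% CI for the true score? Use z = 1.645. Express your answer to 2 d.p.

SD = √289 = 17.0000
SEM = 17.0000 × √(1 − 0.7450) = 17.0000 × √0.2550 ≈ 17.0000 × 0.5050 ≈ 8.5846
1.645 × SEM ≈ 14.1216
Lower limit = 71 − 14.1216 ≈ 56.8784

56.88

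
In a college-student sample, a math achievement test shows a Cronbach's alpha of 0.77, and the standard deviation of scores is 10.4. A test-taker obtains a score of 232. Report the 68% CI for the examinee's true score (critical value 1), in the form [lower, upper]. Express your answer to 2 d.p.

[227.01, 236.99]

SEM = 10.40000×√(1 − 0.77000) ≈ 4.98766
Half-width = 1×4.98766 ≈ 4.98766
68% CI: 232 ± 4.98766 = [227.01234, 236.98766]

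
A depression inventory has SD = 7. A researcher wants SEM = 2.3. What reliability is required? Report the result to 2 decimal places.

r = 1 − (SEM / SD)² = 1 − (2.30000 / 7)² ≈ 1 − 0.10796 ≈ 0.89204

0.89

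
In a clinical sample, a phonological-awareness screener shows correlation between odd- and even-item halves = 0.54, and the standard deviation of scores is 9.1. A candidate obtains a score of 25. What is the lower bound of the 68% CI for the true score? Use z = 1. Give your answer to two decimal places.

Spearman-Brown: r = 2(0.54) / (1 + 0.54) = 1.080 / 1.540 ≈ 0.701
The standard error of measurement is 9.100*√(1 − 0.701) ≈ 9.100*0.547 ≈ 4.973.
Half-width = 1*4.973 ≈ 4.973
Lower bound: 25 − 4.973 = 20.027

20.03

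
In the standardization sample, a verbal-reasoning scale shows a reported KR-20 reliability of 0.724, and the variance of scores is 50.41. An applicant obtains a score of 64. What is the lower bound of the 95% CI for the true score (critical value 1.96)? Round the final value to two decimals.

56.69

σ = 50.41^(1/2) = 7.1000
SEM = 7.1000 × √(1 − 0.7240) = 7.1000 × √0.2760 ≈ 7.1000 × 0.5254 ≈ 3.7300
Half-width = 1.96×3.7300 ≈ 7.3109
Lower bound: 64 − 7.3109 = 56.6891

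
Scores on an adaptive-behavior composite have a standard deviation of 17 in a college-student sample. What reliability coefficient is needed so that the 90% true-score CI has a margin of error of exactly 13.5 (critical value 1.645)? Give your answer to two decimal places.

Required SEM = 13.5 / 1.645 ≃ 8.207
Required reliability = 1 − (SEM/SD)² = 1 − 0.233 ≃ 0.767

0.77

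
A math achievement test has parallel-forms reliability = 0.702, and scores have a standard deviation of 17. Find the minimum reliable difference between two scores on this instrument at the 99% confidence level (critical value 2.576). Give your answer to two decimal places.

SEM = 17.000×√(1 − 0.702) ≈ 9.280
Standard error of the difference = 9.280·√2 ≈ 13.124
Smallest detectable difference = 2.576×13.124 ≈ 33.808

33.81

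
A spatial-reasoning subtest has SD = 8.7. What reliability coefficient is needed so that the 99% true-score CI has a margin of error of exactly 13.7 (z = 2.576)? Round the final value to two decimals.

0.63

SEM needed = half-width / z = 13.7/2.576 ≈ 5.318
r = 1 − (5.318/8.7)² ≈ 1 − 0.374 ≈ 0.626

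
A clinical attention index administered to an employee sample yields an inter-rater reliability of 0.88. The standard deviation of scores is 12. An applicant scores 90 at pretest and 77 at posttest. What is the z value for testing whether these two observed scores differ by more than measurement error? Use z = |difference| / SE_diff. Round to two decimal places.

SEM = 12.000*√(1 − 0.880) ≈ 4.157
Standard error of the difference = 4.157·√2 ≈ 5.879
z = |90 − 77| / 5.879 = 13 / 5.879 ≈ 2.211

2.21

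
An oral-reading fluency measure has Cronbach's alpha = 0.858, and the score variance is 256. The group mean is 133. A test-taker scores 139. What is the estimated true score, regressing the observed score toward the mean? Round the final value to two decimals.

138.15

T̂ = r·X + (1 − r)·M = 0.8580·139 + 0.1420·133 = 119.2620 + 18.8860 ≈ 138.1480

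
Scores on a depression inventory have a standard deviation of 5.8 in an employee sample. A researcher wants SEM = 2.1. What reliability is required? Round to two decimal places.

0.87

Required reliability = 1 − (SEM/SD)² = 1 − 0.131 ≈ 0.869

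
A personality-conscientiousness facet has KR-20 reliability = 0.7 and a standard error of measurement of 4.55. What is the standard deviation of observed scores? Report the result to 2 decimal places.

8.31

SD = 4.55 / √(1 − 0.7) ≃ 8.307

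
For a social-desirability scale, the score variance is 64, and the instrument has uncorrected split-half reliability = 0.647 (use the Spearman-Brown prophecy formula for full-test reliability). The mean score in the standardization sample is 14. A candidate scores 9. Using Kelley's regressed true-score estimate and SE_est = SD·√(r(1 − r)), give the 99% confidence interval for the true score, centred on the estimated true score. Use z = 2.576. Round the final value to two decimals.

SD = √64 ≈ 8.000
r_full = 2·0.647 / (1 + 0.647) ≈ 0.786
T̂ = 0.786(9) + 0.214(14) ≈ 10.072
SE_est = SD * √(r(1 − r)) = 8.000 * √0.168 ≈ 8.000 * 0.410 ≈ 3.283
CI = 10.072 ± 2.576 * 3.283 → [1.615, 18.528]

[1.62, 18.53]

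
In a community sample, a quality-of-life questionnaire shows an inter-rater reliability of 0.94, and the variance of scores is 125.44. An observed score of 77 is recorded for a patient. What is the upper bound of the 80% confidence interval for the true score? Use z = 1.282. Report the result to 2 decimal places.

SD = √125.44 = 11.200
The standard error of measurement is 11.200*√(1 − 0.940) ≈ 11.200*0.245 ≈ 2.743.
Half-width = 1.282*2.743 ≈ 3.517
Upper limit = 77 + 3.517 ≈ 80.517

80.52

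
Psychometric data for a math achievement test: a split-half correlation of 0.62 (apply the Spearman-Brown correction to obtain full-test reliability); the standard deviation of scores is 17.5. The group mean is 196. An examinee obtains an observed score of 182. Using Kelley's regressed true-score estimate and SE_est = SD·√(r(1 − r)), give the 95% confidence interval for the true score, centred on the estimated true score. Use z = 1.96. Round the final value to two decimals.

Full-length reliability (Spearman-Brown) = 2(0.62)/(1+0.62) ≈ 0.7654
T̂ = r·X + (1 − r)·M = 0.7654*182 + 0.2346*196 ≈ 139.3086 + 45.9753 ≈ 185.2840
SE_est = SD * √(r(1 − r)) = 17.5000 * √0.1795 ≈ 17.5000 * 0.4237 ≈ 7.4152
95% CI: 185.2840 ± 14.5339 ≈ (170.7501, 199.8178)

[170.75, 199.82]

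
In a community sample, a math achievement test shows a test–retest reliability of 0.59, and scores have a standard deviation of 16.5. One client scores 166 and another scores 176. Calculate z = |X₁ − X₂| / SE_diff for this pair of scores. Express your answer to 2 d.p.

0.67

SEM = 16.500 · √(1 − 0.590) = 16.500 · √0.410 ≈ 16.500 · 0.640 ≈ 10.565
SE_diff = SEM · √2 ≈ 10.565 · 1.414 ≈ 14.941
z = 10 / 14.941 ≈ 0.669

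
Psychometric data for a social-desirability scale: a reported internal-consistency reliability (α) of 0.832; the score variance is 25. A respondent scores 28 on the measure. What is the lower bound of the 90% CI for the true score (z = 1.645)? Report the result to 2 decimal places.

24.63

σ = 25^(1/2) = 5.00000
SEM = 5.00000 × √(1 − 0.83200) = 5.00000 × √0.16800 ≃ 5.00000 × 0.40988 ≃ 2.04939
Half-width = 1.645×2.04939 ≃ 3.37125
Lower limit = 28 − 3.37125 ≃ 24.62875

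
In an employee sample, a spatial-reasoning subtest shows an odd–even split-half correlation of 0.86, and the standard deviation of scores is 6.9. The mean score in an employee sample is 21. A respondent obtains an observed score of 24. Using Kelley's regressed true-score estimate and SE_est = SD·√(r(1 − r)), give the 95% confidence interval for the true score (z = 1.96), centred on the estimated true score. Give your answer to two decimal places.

r_full = 2·0.86 / (1 + 0.86) ≈ 0.92473
T̂ = r·X + (1 − r)·M = 0.92473*24 + 0.07527*21 ≈ 22.19355 + 1.58065 ≈ 23.77419
SE_est = SD * √(r(1 − r)) = 6.90000 * √0.06960 ≈ 6.90000 * 0.26382 ≈ 1.82039
CI = 23.77419 ± 1.96 * 1.82039 → [20.20623, 27.34216]

[20.21, 27.34]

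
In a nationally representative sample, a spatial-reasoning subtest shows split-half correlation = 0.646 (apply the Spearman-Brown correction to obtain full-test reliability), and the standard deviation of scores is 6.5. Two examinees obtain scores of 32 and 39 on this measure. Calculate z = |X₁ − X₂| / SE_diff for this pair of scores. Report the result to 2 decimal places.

Spearman-Brown: r = 2(0.646) / (1 + 0.646) = 1.2920 / 1.6460 ≈ 0.7849
SEM = 6.5000 * √(1 − 0.7849) = 6.5000 * √0.2151 ≈ 6.5000 * 0.4638 ≈ 3.0144
SE_diff = SEM * √2 ≈ 3.0144 * 1.4142 ≈ 4.2630
z = 7 / 4.2630 ≈ 1.6420

1.64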